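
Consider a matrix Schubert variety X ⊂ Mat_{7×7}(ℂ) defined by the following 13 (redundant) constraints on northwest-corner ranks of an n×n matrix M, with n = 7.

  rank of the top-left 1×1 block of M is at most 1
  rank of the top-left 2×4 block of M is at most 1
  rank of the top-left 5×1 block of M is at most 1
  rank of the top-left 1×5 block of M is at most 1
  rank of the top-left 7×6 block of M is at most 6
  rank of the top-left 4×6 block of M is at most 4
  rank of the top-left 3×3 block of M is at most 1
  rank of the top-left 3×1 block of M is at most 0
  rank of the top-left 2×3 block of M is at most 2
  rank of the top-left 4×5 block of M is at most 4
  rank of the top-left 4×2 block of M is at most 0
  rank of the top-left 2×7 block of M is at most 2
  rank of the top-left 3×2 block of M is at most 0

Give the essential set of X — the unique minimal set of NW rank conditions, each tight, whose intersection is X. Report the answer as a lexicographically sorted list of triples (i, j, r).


Reconstructing r_w from the 13 given conditions:

  R[1]: 0  0  1  1  1  1  1
  R[2]: 0  0  1  1  2  2  2
  R[3]: 0  0  1  2  3  3  3
  R[4]: 0  0  1  2  3  4  4
  R[5]: 1  1  2  3  4  5  5
  R[6]: 1  2  3  4  5  6  6
  R[7]: 1  2  3  4  5  6  7

the unique w with this rank table is (3, 5, 4, 6, 1, 2, 7).

2 SE-corners of the 9-cell Rothe diagram give Ess(w):

[(2, 4, 1), (4, 2, 0)]


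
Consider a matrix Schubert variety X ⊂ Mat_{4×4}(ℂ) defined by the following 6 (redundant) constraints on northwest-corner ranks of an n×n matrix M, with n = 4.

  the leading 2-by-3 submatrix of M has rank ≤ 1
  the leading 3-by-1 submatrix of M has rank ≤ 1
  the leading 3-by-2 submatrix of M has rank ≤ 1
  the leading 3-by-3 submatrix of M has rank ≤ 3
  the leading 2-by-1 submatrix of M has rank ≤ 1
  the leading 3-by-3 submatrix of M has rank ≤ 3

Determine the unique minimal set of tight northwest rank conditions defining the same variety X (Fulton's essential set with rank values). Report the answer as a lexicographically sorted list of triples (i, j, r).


The tightest implied rank at each (i,j), from the 6 conditions:

  R[1]: 1  1  1  1
  R[2]: 1  1  1  2
  R[3]: 1  1  2  3
  R[4]: 1  2  3  4

reading off 1-entries of Δ²R: w = (1, 4, 3, 2).

ℓ(w)=3; the 2 essential cells (i,j,r):

[(2, 3, 1), (3, 2, 1)]


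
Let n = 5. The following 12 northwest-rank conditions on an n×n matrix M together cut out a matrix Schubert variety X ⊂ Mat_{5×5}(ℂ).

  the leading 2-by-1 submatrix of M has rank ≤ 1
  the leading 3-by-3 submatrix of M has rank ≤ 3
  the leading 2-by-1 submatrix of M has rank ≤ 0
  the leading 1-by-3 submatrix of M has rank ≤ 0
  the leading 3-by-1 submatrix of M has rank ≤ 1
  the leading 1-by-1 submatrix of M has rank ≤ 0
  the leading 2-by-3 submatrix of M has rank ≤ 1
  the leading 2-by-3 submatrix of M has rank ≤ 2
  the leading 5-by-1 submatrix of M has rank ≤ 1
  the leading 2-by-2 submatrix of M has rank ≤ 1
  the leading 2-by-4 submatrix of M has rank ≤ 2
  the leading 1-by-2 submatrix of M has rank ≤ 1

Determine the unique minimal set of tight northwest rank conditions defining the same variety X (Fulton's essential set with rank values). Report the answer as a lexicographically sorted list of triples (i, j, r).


Reconstructing r_w from the 12 given conditions:

  0, 0, 0, 1, 1
  0, 1, 1, 2, 2
  1, 2, 2, 3, 3
  1, 2, 3, 4, 4
  1, 2, 3, 4, 5

so w = (4, 2, 1, 3, 5).

2 SE-corners of the 4-cell Rothe diagram give Ess(w):

[(1, 3, 0), (2, 1, 0)]


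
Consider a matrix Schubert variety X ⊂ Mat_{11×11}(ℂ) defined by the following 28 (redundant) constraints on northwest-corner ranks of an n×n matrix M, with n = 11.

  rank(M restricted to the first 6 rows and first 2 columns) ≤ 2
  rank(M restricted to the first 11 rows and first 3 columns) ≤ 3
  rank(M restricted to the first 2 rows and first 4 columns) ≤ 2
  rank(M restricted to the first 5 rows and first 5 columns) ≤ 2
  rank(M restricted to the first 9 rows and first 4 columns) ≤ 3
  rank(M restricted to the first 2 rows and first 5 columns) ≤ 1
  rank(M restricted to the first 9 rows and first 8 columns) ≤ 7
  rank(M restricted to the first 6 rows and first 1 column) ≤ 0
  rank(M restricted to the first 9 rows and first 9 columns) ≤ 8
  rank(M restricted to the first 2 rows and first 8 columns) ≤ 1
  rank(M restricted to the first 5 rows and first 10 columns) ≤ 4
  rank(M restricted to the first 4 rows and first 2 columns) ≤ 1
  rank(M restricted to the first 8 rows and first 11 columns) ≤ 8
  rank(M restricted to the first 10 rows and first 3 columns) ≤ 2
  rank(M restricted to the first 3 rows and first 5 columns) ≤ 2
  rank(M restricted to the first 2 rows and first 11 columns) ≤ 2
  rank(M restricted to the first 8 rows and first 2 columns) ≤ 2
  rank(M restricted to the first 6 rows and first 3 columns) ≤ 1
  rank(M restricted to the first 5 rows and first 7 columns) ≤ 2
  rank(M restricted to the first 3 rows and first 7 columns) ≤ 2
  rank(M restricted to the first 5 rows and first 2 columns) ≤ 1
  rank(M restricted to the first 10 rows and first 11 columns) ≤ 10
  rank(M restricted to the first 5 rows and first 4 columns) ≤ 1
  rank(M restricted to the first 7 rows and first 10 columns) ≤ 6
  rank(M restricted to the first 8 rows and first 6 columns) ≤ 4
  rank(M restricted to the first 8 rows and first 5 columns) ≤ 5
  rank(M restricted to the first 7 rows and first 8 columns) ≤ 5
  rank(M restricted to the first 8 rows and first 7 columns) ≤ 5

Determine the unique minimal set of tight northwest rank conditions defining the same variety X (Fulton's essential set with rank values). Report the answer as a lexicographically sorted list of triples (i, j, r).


Propagating the 28 rank bounds to every northwest block:

  R[1]: 0  1  1  1  1  1  1  1  1  1  1
  R[2]: 0  1  1  1  1  1  1  1  2  2  2
  R[3]: 0  1  1  1  2  2  2  2  3  3  3
  R[4]: 0  1  1  1  2  2  2  3  4  4  4
  R[5]: 0  1  1  1  2  2  2  3  4  4  5
  R[6]: 0  1  1  2  3  3  3  4  5  5  6
  R[7]: 1  2  2  3  4  4  4  5  6  6  7
  R[8]: 1  2  2  3  4  4  5  6  7  7  8
  R[9]: 1  2  2  3  4  5  6  7  8  8  9
  R[10]: 1  2  2  3  4  5  6  7  8  9  10
  R[11]: 1  2  3  4  5  6  7  8  9  10  11

reading off 1-entries of Δ²R: w = (2, 9, 5, 8, 11, 4, 1, 7, 6, 10, 3).

D(w) has 28 cells with 8 SE-corners; essential set:

[(2, 8, 1), (5, 4, 1), (5, 7, 2), (5, 10, 4), (6, 1, 0), (6, 3, 1), (8, 6, 4), (10, 3, 2)]


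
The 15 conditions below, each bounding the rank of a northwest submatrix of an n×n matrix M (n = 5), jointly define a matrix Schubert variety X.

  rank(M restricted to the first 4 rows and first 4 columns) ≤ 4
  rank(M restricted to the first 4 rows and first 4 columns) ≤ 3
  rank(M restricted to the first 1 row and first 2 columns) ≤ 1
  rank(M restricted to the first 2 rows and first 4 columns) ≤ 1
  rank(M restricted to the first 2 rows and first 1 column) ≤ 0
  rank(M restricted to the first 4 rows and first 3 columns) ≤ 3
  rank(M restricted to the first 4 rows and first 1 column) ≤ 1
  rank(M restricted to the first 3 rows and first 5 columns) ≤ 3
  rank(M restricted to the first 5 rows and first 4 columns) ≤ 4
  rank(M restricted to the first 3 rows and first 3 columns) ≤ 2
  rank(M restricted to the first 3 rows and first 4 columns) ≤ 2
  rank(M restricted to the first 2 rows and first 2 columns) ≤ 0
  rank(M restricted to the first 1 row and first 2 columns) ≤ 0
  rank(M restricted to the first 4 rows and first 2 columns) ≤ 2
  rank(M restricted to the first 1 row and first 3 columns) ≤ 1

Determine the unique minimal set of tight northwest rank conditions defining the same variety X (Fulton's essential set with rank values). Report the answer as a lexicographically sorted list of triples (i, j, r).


The tightest implied rank at each (i,j), from the 15 conditions:

  R[1]: 0  0  1  1  1
  R[2]: 0  0  1  1  2
  R[3]: 1  1  2  2  3
  R[4]: 1  2  3  3  4
  R[5]: 1  2  3  4  5

the unique w with this rank table is (3, 5, 1, 2, 4).

2 SE-corners of the 5-cell Rothe diagram give Ess(w):

[(2, 2, 0), (2, 4, 1)]


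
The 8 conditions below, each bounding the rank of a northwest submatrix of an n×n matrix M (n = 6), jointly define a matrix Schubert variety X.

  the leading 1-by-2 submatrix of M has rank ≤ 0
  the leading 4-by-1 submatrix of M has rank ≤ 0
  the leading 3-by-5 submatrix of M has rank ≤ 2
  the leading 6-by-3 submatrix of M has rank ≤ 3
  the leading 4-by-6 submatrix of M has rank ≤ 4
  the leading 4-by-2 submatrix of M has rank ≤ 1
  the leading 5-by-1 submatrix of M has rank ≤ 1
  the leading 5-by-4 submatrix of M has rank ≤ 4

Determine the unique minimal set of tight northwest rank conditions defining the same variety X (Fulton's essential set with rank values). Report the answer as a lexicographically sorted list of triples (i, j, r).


Computing R[i][j] = min implied NW-rank bound (n=6, 8 conditions):

  i=1: 0 0 1 1 1 1
  i=2: 0 1 2 2 2 2
  i=3: 0 1 2 2 2 3
  i=4: 0 1 2 3 3 4
  i=5: 1 2 3 4 4 5
  i=6: 1 2 3 4 5 6

so w = (3, 2, 6, 4, 1, 5).

|D(w)|=7, |Ess(w)|=3:

[(1, 2, 0), (3, 5, 2), (4, 1, 0)]


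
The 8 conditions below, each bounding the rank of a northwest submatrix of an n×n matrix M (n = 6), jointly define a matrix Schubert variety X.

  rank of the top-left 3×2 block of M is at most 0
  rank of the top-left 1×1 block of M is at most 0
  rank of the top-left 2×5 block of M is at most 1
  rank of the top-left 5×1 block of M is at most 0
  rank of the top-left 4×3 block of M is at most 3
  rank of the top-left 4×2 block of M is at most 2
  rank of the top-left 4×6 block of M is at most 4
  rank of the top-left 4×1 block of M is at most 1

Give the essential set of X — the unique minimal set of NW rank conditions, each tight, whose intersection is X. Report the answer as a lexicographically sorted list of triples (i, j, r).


The tightest implied rank at each (i,j), from the 8 conditions:

  i=1: 0, 0, 1, 1, 1, 1
  i=2: 0, 0, 1, 1, 1, 2
  i=3: 0, 0, 1, 2, 2, 3
  i=4: 0, 1, 2, 3, 3, 4
  i=5: 0, 1, 2, 3, 4, 5
  i=6: 1, 2, 3, 4, 5, 6

reading off 1-entries of Δ²R: w = (3, 6, 4, 2, 5, 1).

3 SE-corners of the 10-cell Rothe diagram give Ess(w):

[(2, 5, 1), (3, 2, 0), (5, 1, 0)]


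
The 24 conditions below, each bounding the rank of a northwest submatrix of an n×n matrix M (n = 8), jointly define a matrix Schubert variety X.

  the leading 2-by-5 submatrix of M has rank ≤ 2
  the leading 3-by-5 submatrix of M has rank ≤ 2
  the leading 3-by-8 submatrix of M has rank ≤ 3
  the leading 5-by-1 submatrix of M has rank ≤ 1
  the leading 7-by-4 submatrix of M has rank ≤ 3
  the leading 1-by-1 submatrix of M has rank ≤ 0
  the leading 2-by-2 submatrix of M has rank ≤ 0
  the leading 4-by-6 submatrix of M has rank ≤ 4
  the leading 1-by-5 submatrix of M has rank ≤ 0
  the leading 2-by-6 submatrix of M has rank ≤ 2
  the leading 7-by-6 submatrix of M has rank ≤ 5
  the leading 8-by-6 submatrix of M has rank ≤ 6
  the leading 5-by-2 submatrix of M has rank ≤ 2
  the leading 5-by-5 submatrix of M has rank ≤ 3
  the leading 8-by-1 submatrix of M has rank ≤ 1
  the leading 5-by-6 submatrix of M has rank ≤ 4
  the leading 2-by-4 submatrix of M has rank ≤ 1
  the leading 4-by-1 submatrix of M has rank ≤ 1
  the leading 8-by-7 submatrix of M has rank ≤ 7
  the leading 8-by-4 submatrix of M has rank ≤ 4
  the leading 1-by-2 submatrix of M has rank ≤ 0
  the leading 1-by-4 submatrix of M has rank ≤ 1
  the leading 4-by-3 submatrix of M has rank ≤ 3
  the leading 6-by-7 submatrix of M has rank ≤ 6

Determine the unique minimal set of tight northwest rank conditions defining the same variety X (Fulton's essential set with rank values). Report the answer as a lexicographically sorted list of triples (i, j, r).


Rank table r_w(8×8) implied by the 24 constraints:

  0 | 0 | 0 | 0 | 0 | 1 | 1 | 1
  0 | 0 | 1 | 1 | 1 | 2 | 2 | 2
  1 | 1 | 2 | 2 | 2 | 3 | 3 | 3
  1 | 2 | 3 | 3 | 3 | 4 | 4 | 4
  1 | 2 | 3 | 3 | 3 | 4 | 5 | 5
  1 | 2 | 3 | 3 | 4 | 5 | 6 | 6
  1 | 2 | 3 | 3 | 4 | 5 | 6 | 7
  1 | 2 | 3 | 4 | 5 | 6 | 7 | 8

giving w = (6, 3, 1, 2, 7, 5, 8, 4) via Δ²R.

Fulton essential set (4 of the 11 Rothe cells):

[(1, 5, 0), (2, 2, 0), (5, 5, 3), (7, 4, 3)]


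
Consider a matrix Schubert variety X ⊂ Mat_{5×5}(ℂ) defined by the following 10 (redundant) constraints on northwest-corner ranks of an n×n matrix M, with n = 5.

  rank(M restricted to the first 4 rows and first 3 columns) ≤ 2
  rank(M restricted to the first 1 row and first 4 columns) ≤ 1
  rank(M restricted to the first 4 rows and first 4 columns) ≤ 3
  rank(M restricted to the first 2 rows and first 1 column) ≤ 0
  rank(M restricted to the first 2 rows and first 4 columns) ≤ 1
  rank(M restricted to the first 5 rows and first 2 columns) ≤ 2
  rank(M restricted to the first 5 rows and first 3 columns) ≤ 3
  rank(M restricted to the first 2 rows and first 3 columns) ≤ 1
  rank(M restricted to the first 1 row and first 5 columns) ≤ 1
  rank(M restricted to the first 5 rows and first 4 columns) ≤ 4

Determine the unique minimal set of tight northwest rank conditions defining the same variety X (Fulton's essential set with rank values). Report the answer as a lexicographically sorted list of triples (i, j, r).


Rank table r_w(5×5) implied by the 10 constraints:

  row 1: 0, 1, 1, 1, 1
  row 2: 0, 1, 1, 1, 2
  row 3: 1, 2, 2, 2, 3
  row 4: 1, 2, 2, 3, 4
  row 5: 1, 2, 3, 4, 5

so w = (2, 5, 1, 4, 3).

ℓ(w)=5; the 3 essential cells (i,j,r):

[(2, 1, 0), (2, 4, 1), (4, 3, 2)]


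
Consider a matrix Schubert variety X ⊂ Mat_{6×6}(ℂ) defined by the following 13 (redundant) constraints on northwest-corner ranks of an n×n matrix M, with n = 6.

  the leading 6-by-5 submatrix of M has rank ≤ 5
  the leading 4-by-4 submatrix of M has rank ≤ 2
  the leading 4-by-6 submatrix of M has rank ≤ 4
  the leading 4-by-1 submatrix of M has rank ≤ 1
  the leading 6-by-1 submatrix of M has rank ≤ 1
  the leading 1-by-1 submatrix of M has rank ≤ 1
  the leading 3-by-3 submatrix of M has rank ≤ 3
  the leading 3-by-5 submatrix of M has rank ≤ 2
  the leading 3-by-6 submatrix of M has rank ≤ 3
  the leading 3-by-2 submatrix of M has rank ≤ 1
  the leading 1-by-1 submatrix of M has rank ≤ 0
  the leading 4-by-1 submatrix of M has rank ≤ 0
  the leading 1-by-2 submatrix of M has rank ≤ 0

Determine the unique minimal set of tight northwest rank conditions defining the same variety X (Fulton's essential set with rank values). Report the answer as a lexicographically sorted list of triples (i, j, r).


Rank table r_w(6×6) implied by the 13 constraints:

  0 | 0 | 1 | 1 | 1 | 1
  0 | 1 | 2 | 2 | 2 | 2
  0 | 1 | 2 | 2 | 2 | 3
  0 | 1 | 2 | 2 | 3 | 4
  1 | 2 | 3 | 3 | 4 | 5
  1 | 2 | 3 | 4 | 5 | 6

giving w = (3, 2, 6, 5, 1, 4) via Δ²R.

|D(w)|=8, |Ess(w)|=4:

[(1, 2, 0), (3, 5, 2), (4, 1, 0), (4, 4, 2)]


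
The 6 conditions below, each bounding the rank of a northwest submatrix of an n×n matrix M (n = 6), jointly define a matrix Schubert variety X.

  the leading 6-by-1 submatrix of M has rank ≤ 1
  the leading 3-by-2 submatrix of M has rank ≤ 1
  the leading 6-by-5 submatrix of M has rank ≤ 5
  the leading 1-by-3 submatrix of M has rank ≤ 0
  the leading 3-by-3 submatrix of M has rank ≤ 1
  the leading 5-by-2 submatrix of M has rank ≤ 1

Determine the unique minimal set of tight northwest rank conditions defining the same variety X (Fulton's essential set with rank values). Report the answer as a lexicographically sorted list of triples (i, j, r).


Computing R[i][j] = min implied NW-rank bound (n=6, 6 conditions):

  R[1]: 0 | 0 | 0 | 1 | 1 | 1
  R[2]: 1 | 1 | 1 | 2 | 2 | 2
  R[3]: 1 | 1 | 1 | 2 | 3 | 3
  R[4]: 1 | 1 | 2 | 3 | 4 | 4
  R[5]: 1 | 1 | 2 | 3 | 4 | 5
  R[6]: 1 | 2 | 3 | 4 | 5 | 6

hence w(1..6) = (4, 1, 5, 3, 6, 2).

3 SE-corners of the 7-cell Rothe diagram give Ess(w):

[(1, 3, 0), (3, 3, 1), (5, 2, 1)]


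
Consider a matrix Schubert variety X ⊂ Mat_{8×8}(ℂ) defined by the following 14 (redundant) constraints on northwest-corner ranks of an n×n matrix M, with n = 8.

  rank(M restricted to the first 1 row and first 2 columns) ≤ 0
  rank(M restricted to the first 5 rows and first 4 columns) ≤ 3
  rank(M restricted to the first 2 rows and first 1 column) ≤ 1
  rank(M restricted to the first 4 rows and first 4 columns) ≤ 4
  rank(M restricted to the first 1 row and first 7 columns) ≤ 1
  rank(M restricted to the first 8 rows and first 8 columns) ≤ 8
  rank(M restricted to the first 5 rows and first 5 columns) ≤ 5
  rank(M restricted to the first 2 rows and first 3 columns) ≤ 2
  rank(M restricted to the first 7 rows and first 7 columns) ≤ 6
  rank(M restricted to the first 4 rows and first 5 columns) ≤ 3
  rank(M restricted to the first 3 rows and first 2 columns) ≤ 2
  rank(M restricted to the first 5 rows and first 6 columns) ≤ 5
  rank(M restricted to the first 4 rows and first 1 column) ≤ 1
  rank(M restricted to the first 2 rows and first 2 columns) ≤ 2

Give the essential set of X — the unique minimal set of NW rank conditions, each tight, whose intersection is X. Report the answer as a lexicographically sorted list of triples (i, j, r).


Reconstructing r_w from the 14 given conditions:

  i=1: 0 | 0 | 1 | 1 | 1 | 1 | 1 | 1
  i=2: 1 | 1 | 2 | 2 | 2 | 2 | 2 | 2
  i=3: 1 | 2 | 3 | 3 | 3 | 3 | 3 | 3
  i=4: 1 | 2 | 3 | 3 | 3 | 4 | 4 | 4
  i=5: 1 | 2 | 3 | 3 | 4 | 5 | 5 | 5
  i=6: 1 | 2 | 3 | 4 | 5 | 6 | 6 | 6
  i=7: 1 | 2 | 3 | 4 | 5 | 6 | 6 | 7
  i=8: 1 | 2 | 3 | 4 | 5 | 6 | 7 | 8

hence w(1..8) = (3, 1, 2, 6, 5, 4, 8, 7).

ℓ(w)=6; the 4 essential cells (i,j,r):

[(1, 2, 0), (4, 5, 3), (5, 4, 3), (7, 7, 6)]


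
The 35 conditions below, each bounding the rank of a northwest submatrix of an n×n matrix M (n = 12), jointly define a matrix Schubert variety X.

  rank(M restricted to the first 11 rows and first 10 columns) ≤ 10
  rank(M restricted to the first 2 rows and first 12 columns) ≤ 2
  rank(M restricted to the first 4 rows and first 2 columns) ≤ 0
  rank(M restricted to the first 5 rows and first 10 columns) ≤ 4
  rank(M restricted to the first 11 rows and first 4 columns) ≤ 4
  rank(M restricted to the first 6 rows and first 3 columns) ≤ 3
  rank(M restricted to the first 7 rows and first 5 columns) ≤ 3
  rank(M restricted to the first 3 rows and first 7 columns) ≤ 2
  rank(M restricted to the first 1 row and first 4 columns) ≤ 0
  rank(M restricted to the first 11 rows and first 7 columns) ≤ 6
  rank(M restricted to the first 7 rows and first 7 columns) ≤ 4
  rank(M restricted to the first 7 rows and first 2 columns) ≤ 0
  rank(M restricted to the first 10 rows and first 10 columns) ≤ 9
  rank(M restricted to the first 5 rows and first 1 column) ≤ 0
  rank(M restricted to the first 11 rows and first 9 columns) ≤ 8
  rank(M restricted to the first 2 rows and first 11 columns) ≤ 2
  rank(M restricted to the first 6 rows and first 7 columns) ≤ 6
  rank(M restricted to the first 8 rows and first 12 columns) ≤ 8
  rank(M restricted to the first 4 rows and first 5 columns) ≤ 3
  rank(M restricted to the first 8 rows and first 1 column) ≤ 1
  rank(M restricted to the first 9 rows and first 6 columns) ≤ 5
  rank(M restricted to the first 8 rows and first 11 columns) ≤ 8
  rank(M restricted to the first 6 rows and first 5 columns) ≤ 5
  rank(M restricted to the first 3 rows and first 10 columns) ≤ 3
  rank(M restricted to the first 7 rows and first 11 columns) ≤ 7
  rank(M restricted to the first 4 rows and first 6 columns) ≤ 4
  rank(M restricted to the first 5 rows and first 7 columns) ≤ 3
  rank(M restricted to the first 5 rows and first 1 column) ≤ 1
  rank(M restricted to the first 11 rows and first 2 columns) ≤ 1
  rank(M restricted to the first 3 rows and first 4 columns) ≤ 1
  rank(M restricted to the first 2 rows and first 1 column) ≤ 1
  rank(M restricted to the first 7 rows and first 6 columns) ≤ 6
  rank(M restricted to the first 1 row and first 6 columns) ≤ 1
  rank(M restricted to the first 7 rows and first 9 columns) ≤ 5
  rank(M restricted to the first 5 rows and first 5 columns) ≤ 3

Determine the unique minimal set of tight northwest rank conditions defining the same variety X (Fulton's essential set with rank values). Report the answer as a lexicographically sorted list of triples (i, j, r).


Propagating the 35 rank bounds to every northwest block:

  i=1: 0  0  0  0  1  1  1  1  1  1  1  1
  i=2: 0  0  1  1  2  2  2  2  2  2  2  2
  i=3: 0  0  1  1  2  2  2  3  3  3  3  3
  i=4: 0  0  1  2  3  3  3  4  4  4  4  4
  i=5: 0  0  1  2  3  3  3  4  4  4  5  5
  i=6: 0  0  1  2  3  4  4  5  5  5  6  6
  i=7: 0  0  1  2  3  4  4  5  5  6  7  7
  i=8: 1  1  2  3  4  5  5  6  6  7  8  8
  i=9: 1  1  2  3  4  5  6  7  7  8  9  9
  i=10: 1  1  2  3  4  5  6  7  8  9  10  10
  i=11: 1  1  2  3  4  5  6  7  8  9  10  11
  i=12: 1  2  3  4  5  6  7  8  9  10  11  12

hence w(1..12) = (5, 3, 8, 4, 11, 6, 10, 1, 7, 9, 12, 2).

ℓ(w)=28; the 9 essential cells (i,j,r):

[(1, 4, 0), (3, 4, 1), (3, 7, 2), (5, 7, 3), (5, 10, 4), (7, 2, 0), (7, 7, 4), (7, 9, 5), (11, 2, 1)]


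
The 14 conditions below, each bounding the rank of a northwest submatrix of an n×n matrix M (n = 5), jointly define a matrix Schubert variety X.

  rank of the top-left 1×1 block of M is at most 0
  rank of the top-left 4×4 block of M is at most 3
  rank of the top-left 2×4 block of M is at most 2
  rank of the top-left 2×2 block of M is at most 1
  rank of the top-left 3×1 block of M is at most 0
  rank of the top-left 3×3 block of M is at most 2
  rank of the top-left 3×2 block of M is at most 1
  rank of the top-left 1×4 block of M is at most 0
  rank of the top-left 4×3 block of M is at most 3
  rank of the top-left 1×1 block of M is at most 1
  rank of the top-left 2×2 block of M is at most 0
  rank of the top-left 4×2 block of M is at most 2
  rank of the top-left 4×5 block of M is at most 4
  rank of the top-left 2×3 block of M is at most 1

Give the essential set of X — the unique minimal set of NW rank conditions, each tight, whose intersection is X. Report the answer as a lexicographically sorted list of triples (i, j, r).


Propagating the 14 rank bounds to every northwest block:

  R[1]: 0, 0, 0, 0, 1
  R[2]: 0, 0, 1, 1, 2
  R[3]: 0, 1, 2, 2, 3
  R[4]: 1, 2, 3, 3, 4
  R[5]: 1, 2, 3, 4, 5

so w = (5, 3, 2, 1, 4).

Fulton essential set (3 of the 7 Rothe cells):

[(1, 4, 0), (2, 2, 0), (3, 1, 0)]


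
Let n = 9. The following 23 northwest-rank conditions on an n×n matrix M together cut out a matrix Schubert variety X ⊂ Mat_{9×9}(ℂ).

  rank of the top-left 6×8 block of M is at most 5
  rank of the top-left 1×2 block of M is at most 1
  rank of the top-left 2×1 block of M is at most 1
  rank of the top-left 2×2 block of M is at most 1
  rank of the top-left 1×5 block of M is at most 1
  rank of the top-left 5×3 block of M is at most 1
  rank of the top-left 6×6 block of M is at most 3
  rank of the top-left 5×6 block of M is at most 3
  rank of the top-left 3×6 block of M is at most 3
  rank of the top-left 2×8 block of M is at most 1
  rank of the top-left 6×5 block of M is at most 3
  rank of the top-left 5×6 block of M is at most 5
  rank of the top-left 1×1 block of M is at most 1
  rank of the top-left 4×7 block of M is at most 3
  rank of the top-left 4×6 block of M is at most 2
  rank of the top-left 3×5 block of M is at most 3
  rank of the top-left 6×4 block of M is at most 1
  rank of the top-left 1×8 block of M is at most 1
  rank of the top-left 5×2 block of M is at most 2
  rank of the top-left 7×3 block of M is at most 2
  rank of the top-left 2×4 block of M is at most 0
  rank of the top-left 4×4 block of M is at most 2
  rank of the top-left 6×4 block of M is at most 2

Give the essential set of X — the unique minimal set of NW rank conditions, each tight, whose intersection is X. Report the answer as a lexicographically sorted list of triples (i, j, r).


The tightest implied rank at each (i,j), from the 23 conditions:

  i=1: 0  0  0  0  1  1  1  1  1
  i=2: 0  0  0  0  1  1  1  1  2
  i=3: 1  1  1  1  2  2  2  2  3
  i=4: 1  1  1  1  2  2  3  3  4
  i=5: 1  1  1  1  2  3  4  4  5
  i=6: 1  1  1  1  2  3  4  5  6
  i=7: 1  2  2  2  3  4  5  6  7
  i=8: 1  2  3  3  4  5  6  7  8
  i=9: 1  2  3  4  5  6  7  8  9

reading off 1-entries of Δ²R: w = (5, 9, 1, 7, 6, 8, 2, 3, 4).

4 SE-corners of the 21-cell Rothe diagram give Ess(w):

[(2, 4, 0), (2, 8, 1), (4, 6, 2), (6, 4, 1)]


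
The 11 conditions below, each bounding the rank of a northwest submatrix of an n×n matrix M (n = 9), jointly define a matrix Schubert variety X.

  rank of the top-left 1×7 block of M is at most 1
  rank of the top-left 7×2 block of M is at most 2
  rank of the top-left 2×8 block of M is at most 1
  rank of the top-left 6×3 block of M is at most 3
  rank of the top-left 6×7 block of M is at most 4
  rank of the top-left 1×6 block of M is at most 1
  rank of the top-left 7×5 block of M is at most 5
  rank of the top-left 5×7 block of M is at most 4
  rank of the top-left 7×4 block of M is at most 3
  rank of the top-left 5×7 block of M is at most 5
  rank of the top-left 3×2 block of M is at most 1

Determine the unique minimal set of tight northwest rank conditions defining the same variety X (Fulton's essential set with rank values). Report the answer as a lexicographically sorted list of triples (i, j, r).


The tightest implied rank at each (i,j), from the 11 conditions:

  i=1: 1  1  1  1  1  1  1  1  1
  i=2: 1  1  1  1  1  1  1  1  2
  i=3: 1  1  2  2  2  2  2  2  3
  i=4: 1  2  3  3  3  3  3  3  4
  i=5: 1  2  3  3  4  4  4  4  5
  i=6: 1  2  3  3  4  4  4  5  6
  i=7: 1  2  3  3  4  5  5  6  7
  i=8: 1  2  3  4  5  6  6  7  8
  i=9: 1  2  3  4  5  6  7  8  9

the unique w with this rank table is (1, 9, 3, 2, 5, 8, 6, 4, 7).

ℓ(w)=13; the 4 essential cells (i,j,r):

[(2, 8, 1), (3, 2, 1), (6, 7, 4), (7, 4, 3)]


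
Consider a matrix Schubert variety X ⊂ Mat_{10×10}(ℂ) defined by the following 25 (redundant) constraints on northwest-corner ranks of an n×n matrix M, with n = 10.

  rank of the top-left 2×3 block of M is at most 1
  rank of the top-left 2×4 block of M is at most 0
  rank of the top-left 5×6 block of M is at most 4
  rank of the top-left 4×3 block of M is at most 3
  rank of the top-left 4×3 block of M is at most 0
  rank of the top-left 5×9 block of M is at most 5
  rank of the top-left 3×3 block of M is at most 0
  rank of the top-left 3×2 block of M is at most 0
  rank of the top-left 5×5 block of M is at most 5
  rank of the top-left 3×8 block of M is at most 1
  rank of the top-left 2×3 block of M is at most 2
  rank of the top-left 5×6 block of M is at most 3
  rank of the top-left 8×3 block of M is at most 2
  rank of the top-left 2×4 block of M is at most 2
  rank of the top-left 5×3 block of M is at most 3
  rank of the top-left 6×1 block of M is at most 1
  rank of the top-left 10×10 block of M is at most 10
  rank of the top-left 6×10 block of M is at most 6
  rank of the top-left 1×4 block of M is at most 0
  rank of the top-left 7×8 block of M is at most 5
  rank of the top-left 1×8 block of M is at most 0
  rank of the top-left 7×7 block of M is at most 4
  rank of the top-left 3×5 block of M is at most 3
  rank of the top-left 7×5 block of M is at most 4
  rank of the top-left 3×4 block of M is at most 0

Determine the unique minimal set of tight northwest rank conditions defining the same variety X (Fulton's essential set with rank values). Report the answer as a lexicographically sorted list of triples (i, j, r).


Computing R[i][j] = min implied NW-rank bound (n=10, 25 conditions):

  0  0  0  0  0  0  0  0  1  1
  0  0  0  0  1  1  1  1  2  2
  0  0  0  0  1  1  1  1  2  3
  0  0  0  1  2  2  2  2  3  4
  1  1  1  2  3  3  3  3  4  5
  1  2  2  3  4  4  4  4  5  6
  1  2  2  3  4  4  4  5  6  7
  1  2  2  3  4  5  5  6  7  8
  1  2  3  4  5  6  6  7  8  9
  1  2  3  4  5  6  7  8  9  10

so w = (9, 5, 10, 4, 1, 2, 8, 6, 3, 7).

D(w) has 26 cells with 6 SE-corners; essential set:

[(1, 8, 0), (3, 4, 0), (3, 8, 1), (4, 3, 0), (7, 7, 4), (8, 3, 2)]


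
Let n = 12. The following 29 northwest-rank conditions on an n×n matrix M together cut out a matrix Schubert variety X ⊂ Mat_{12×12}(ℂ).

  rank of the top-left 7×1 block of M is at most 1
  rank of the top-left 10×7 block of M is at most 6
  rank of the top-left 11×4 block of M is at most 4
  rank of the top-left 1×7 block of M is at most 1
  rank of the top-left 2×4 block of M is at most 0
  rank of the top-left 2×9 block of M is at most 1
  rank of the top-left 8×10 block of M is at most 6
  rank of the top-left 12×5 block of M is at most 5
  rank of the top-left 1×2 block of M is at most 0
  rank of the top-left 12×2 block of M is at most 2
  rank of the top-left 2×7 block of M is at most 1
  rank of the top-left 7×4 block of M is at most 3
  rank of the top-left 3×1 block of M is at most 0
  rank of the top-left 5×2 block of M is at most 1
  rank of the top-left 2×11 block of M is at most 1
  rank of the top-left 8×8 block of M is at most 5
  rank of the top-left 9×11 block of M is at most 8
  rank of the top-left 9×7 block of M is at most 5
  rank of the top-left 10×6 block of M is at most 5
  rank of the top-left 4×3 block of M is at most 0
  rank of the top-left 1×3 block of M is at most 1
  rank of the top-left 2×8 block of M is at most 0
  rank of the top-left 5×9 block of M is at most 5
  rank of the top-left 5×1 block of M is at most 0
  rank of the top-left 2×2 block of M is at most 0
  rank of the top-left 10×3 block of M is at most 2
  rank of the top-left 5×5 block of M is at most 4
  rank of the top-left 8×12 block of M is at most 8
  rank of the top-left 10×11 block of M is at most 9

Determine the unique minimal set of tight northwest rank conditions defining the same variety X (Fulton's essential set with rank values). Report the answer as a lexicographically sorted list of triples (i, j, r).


Propagating the 29 rank bounds to every northwest block:

  i=1: 0 | 0 | 0 | 0 | 0 | 0 | 0 | 0 | 1 | 1 | 1 | 1
  i=2: 0 | 0 | 0 | 0 | 0 | 0 | 0 | 0 | 1 | 1 | 1 | 2
  i=3: 0 | 0 | 0 | 1 | 1 | 1 | 1 | 1 | 2 | 2 | 2 | 3
  i=4: 0 | 0 | 0 | 1 | 2 | 2 | 2 | 2 | 3 | 3 | 3 | 4
  i=5: 0 | 1 | 1 | 2 | 3 | 3 | 3 | 3 | 4 | 4 | 4 | 5
  i=6: 1 | 2 | 2 | 3 | 4 | 4 | 4 | 4 | 5 | 5 | 5 | 6
  i=7: 1 | 2 | 2 | 3 | 4 | 5 | 5 | 5 | 6 | 6 | 6 | 7
  i=8: 1 | 2 | 2 | 3 | 4 | 5 | 5 | 5 | 6 | 6 | 7 | 8
  i=9: 1 | 2 | 2 | 3 | 4 | 5 | 5 | 6 | 7 | 7 | 8 | 9
  i=10: 1 | 2 | 2 | 3 | 4 | 5 | 6 | 7 | 8 | 8 | 9 | 10
  i=11: 1 | 2 | 3 | 4 | 5 | 6 | 7 | 8 | 9 | 9 | 10 | 11
  i=12: 1 | 2 | 3 | 4 | 5 | 6 | 7 | 8 | 9 | 10 | 11 | 12

reading off 1-entries of Δ²R: w = (9, 12, 4, 5, 2, 1, 6, 11, 8, 7, 3, 10).

|D(w)|=33, |Ess(w)|=8:

[(2, 8, 0), (2, 11, 1), (4, 3, 0), (5, 1, 0), (8, 8, 5), (8, 10, 6), (9, 7, 5), (10, 3, 2)]


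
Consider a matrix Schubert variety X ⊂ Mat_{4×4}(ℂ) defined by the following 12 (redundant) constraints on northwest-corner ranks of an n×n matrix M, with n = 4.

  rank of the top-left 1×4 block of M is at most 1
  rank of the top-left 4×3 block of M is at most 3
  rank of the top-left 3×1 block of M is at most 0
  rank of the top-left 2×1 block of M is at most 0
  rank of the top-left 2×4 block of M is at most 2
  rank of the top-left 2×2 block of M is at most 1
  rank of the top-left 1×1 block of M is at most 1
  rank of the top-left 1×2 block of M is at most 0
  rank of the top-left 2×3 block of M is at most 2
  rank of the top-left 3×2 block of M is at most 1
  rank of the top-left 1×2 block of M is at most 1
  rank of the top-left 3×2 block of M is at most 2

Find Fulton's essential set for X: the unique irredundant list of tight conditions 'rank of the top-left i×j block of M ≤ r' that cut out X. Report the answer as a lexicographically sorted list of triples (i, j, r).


The tightest implied rank at each (i,j), from the 12 conditions:

  R[1]: 0 | 0 | 1 | 1
  R[2]: 0 | 1 | 2 | 2
  R[3]: 0 | 1 | 2 | 3
  R[4]: 1 | 2 | 3 | 4

the unique w with this rank table is (3, 2, 4, 1).

ℓ(w)=4; the 2 essential cells (i,j,r):

[(1, 2, 0), (3, 1, 0)]


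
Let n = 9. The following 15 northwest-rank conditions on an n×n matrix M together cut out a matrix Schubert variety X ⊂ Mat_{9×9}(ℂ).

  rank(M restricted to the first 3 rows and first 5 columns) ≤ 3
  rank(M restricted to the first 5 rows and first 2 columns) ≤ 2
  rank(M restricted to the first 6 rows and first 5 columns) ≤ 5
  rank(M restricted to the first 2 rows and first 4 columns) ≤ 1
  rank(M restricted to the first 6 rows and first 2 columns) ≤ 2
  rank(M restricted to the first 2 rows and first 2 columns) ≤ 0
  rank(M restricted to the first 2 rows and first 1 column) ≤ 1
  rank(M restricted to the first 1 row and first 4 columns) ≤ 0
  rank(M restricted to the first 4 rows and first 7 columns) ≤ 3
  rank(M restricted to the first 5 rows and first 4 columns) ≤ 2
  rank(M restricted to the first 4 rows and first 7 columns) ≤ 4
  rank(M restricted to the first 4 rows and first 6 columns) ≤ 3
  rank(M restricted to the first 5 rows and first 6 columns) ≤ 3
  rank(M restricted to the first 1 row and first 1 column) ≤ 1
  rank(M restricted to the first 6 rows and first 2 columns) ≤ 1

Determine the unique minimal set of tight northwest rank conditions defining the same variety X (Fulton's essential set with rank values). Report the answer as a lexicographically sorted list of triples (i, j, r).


Computing R[i][j] = min implied NW-rank bound (n=9, 15 conditions):

  i=1: 0  0  0  0  1  1  1  1  1
  i=2: 0  0  1  1  2  2  2  2  2
  i=3: 1  1  2  2  3  3  3  3  3
  i=4: 1  1  2  2  3  3  3  4  4
  i=5: 1  1  2  2  3  3  4  5  5
  i=6: 1  1  2  3  4  4  5  6  6
  i=7: 1  2  3  4  5  5  6  7  7
  i=8: 1  2  3  4  5  6  7  8  8
  i=9: 1  2  3  4  5  6  7  8  9

hence w(1..9) = (5, 3, 1, 8, 7, 4, 2, 6, 9).

|D(w)|=14, |Ess(w)|=6:

[(1, 4, 0), (2, 2, 0), (4, 7, 3), (5, 4, 2), (5, 6, 3), (6, 2, 1)]


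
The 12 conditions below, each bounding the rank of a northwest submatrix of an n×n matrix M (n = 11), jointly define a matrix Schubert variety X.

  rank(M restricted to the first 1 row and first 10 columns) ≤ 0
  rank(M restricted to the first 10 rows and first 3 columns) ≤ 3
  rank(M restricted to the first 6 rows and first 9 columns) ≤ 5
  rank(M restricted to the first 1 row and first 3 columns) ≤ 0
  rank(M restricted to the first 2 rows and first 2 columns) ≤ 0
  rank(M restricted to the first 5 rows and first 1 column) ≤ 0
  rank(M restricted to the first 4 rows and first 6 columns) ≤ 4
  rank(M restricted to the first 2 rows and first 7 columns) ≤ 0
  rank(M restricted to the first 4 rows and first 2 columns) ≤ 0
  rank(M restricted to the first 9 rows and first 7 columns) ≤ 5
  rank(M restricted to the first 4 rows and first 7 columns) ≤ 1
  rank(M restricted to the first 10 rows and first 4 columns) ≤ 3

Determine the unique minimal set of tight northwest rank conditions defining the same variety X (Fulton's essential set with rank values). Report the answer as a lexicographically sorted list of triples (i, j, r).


Recovering R(i,j) via the rank-extension bound from the 12 conditions:

  i=1: 0, 0, 0, 0, 0, 0, 0, 0, 0, 0, 1
  i=2: 0, 0, 0, 0, 0, 0, 0, 1, 1, 1, 2
  i=3: 0, 0, 1, 1, 1, 1, 1, 2, 2, 2, 3
  i=4: 0, 0, 1, 1, 1, 1, 1, 2, 3, 3, 4
  i=5: 0, 1, 2, 2, 2, 2, 2, 3, 4, 4, 5
  i=6: 1, 2, 3, 3, 3, 3, 3, 4, 5, 5, 6
  i=7: 1, 2, 3, 3, 4, 4, 4, 5, 6, 6, 7
  i=8: 1, 2, 3, 3, 4, 5, 5, 6, 7, 7, 8
  i=9: 1, 2, 3, 3, 4, 5, 5, 6, 7, 8, 9
  i=10: 1, 2, 3, 3, 4, 5, 6, 7, 8, 9, 10
  i=11: 1, 2, 3, 4, 5, 6, 7, 8, 9, 10, 11

giving w = (11, 8, 3, 9, 2, 1, 5, 6, 10, 7, 4) via Δ²R.

7 SE-corners of the 31-cell Rothe diagram give Ess(w):

[(1, 10, 0), (2, 7, 0), (4, 2, 0), (4, 7, 1), (5, 1, 0), (9, 7, 5), (10, 4, 3)]


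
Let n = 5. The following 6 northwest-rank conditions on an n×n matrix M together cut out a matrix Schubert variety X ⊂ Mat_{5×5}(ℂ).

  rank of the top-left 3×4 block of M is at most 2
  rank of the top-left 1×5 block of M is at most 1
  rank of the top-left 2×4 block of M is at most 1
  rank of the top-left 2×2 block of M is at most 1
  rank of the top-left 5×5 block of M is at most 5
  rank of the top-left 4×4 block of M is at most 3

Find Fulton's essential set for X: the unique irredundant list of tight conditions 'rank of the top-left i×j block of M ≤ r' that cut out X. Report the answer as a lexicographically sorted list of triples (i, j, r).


The tightest implied rank at each (i,j), from the 6 conditions:

  row 1: 1 1 1 1 1
  row 2: 1 1 1 1 2
  row 3: 1 2 2 2 3
  row 4: 1 2 3 3 4
  row 5: 1 2 3 4 5

the unique w with this rank table is (1, 5, 2, 3, 4).

ℓ(w)=3; the 1 essential cell (i,j,r):

[(2, 4, 1)]


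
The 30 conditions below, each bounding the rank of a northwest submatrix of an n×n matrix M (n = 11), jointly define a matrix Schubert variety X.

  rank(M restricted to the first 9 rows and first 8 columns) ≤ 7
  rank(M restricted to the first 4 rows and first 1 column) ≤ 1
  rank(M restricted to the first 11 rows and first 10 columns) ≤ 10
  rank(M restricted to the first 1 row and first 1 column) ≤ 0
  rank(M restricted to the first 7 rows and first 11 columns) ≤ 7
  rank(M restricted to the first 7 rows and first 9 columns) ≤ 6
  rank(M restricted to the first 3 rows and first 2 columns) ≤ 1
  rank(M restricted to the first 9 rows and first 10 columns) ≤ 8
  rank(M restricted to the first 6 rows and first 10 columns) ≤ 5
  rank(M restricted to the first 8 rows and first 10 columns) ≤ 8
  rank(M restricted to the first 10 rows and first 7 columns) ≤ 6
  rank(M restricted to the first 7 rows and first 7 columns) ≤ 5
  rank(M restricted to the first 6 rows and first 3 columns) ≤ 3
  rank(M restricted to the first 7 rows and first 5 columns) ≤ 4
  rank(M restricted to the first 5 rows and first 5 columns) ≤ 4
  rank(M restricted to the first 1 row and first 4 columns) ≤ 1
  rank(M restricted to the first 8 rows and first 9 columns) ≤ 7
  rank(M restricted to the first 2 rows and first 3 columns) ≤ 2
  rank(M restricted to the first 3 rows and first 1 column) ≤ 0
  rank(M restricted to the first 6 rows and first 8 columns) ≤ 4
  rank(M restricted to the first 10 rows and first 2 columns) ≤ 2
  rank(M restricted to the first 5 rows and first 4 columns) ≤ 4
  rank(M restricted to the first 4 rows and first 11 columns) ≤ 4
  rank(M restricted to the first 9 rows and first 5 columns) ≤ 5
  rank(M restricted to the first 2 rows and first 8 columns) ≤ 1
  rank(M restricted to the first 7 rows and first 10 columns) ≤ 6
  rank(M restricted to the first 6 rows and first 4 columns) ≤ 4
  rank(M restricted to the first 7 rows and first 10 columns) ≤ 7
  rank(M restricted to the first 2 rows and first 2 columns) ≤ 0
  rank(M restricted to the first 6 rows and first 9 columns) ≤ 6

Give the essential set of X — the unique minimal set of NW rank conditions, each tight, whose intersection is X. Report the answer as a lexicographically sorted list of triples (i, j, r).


Reconstructing r_w from the 30 given conditions:

  0, 0, 1, 1, 1, 1, 1, 1, 1, 1, 1
  0, 0, 1, 1, 1, 1, 1, 1, 2, 2, 2
  0, 1, 2, 2, 2, 2, 2, 2, 3, 3, 3
  1, 2, 3, 3, 3, 3, 3, 3, 4, 4, 4
  1, 2, 3, 4, 4, 4, 4, 4, 5, 5, 5
  1, 2, 3, 4, 4, 4, 4, 4, 5, 5, 6
  1, 2, 3, 4, 4, 5, 5, 5, 6, 6, 7
  1, 2, 3, 4, 5, 6, 6, 6, 7, 7, 8
  1, 2, 3, 4, 5, 6, 6, 7, 8, 8, 9
  1, 2, 3, 4, 5, 6, 6, 7, 8, 9, 10
  1, 2, 3, 4, 5, 6, 7, 8, 9, 10, 11

the unique w with this rank table is (3, 9, 2, 1, 4, 11, 6, 5, 8, 10, 7).

7 SE-corners of the 18-cell Rothe diagram give Ess(w):

[(2, 2, 0), (2, 8, 1), (3, 1, 0), (6, 8, 4), (6, 10, 5), (7, 5, 4), (10, 7, 6)]


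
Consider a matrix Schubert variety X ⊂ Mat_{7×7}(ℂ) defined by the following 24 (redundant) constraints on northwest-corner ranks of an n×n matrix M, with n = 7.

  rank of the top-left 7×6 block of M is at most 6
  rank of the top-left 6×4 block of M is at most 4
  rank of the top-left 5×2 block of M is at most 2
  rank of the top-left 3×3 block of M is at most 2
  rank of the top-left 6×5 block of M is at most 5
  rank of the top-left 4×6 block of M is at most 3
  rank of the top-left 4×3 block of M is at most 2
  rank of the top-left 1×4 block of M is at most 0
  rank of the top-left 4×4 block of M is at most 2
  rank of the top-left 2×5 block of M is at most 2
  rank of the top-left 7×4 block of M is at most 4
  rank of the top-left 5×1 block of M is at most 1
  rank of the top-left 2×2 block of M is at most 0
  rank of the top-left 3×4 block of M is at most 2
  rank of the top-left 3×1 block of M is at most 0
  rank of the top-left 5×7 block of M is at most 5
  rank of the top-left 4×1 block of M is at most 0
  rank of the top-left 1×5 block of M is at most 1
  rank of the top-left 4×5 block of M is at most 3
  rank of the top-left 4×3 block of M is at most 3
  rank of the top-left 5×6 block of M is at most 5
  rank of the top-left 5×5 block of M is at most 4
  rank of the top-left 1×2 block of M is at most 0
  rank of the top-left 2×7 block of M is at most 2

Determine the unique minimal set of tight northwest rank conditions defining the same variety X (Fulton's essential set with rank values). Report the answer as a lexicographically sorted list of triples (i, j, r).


Rank table r_w(7×7) implied by the 24 constraints:

  0  0  0  0  1  1  1
  0  0  1  1  2  2  2
  0  1  2  2  3  3  3
  0  1  2  2  3  3  4
  1  2  3  3  4  4  5
  1  2  3  4  5  5  6
  1  2  3  4  5  6  7

the unique w with this rank table is (5, 3, 2, 7, 1, 4, 6).

Rothe diagram D(w) (10 cells), 5 SE-corners (essential conditions):

[(1, 4, 0), (2, 2, 0), (4, 1, 0), (4, 4, 2), (4, 6, 3)]
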